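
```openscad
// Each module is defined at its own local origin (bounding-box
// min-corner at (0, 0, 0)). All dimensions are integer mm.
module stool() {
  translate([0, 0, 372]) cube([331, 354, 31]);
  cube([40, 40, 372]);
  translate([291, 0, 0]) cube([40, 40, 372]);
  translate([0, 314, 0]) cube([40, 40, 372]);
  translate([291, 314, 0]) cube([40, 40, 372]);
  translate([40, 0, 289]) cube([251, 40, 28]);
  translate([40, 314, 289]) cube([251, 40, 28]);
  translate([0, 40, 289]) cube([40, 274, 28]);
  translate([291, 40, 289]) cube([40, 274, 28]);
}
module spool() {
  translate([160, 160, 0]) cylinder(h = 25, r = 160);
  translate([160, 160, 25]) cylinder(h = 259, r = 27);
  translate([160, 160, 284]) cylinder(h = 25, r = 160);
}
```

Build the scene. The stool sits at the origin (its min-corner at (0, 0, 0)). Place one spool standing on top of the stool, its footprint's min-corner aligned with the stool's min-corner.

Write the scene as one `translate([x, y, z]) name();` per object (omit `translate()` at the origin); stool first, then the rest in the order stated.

stool();
translate([0, 0, 403]) spool();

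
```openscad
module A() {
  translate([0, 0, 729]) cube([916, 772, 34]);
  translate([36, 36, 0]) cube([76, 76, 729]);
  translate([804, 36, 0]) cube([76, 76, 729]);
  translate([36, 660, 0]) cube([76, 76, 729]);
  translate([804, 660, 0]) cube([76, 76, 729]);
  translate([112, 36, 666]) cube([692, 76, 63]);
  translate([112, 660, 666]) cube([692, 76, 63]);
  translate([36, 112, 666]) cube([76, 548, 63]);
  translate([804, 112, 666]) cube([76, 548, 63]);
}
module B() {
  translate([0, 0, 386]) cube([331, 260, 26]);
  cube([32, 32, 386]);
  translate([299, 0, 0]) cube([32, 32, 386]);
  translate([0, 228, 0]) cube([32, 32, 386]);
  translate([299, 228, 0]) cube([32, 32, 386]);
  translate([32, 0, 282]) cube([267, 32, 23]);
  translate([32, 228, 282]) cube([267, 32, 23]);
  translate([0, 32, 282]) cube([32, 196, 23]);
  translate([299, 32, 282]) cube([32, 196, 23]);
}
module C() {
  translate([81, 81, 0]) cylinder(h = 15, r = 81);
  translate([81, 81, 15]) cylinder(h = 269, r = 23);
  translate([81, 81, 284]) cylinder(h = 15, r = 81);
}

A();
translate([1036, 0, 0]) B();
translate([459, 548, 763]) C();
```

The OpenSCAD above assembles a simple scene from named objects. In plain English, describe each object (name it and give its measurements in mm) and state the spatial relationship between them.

A is a table: top 916 mm (x) × 772 mm (y), 34 mm thick, upper face at z = 763 mm, on four 76×76 mm square legs, each inset 36 mm from the nearest pair of top edges, running from z = 0 to the bottom of the top. Four apron rails, 76 mm thick and 63 mm tall, run between adjacent legs with their top edges flush with the underside of the top and their outer faces flush with the legs' outer faces.

B is a simple wooden stool: a rectangular seat 331 mm (x) by 260 mm (y), 26 mm thick, top face at z = 412 mm, on four square legs, each 32×32 mm in cross-section. The legs rest on z = 0, each flush with a corner of the seat. Four stretchers, 32 mm wide and 23 mm tall, connect adjacent legs with their undersides at z = 282 mm, each running between the inner faces of the legs it joins and aligned with the legs' outer faces on the other axis.

C is a spool: two coaxial disc flanges of radius 81 mm and thickness 15 mm, joined by a core cylinder of radius 23 mm and height 269 mm. The lower flange rests on z = 0 and the three cylinders share a vertical axis.

The stool is on the floor beside the table on its +x side. The spool is on top of the table.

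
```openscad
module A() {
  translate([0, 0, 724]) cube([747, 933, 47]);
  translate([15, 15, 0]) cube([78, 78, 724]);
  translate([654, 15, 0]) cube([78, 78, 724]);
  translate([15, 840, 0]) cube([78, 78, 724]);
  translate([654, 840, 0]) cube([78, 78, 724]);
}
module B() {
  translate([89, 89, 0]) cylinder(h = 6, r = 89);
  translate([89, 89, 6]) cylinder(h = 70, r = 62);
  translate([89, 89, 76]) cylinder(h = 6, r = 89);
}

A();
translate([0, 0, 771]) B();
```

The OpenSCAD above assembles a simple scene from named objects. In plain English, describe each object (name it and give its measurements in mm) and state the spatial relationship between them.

A is a table with a 747×933 mm rectangular top, 47 mm thick, top surface at z = 771 mm, supported by four 78×78 mm square legs, each inset 15 mm from the nearest pair of top edges, running from the floor.

B is a spool: two coaxial disc flanges of radius 89 mm and thickness 6 mm, joined by a core cylinder of radius 62 mm and height 70 mm. The lower flange rests on z = 0 and the three cylinders share a vertical axis.

The spool is on top of the table.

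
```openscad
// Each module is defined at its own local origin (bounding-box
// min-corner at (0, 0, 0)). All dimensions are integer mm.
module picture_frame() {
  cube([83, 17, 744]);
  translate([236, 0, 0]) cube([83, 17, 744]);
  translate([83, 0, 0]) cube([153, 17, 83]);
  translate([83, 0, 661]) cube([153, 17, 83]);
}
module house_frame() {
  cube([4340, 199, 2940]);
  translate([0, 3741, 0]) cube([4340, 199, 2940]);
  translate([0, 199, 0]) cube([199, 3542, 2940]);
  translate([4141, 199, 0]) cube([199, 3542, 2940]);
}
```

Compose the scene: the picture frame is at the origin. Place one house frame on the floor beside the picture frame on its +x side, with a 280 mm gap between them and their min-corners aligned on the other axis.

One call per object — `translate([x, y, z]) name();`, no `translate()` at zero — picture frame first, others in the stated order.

picture_frame();
translate([599, 0, 0]) house_frame();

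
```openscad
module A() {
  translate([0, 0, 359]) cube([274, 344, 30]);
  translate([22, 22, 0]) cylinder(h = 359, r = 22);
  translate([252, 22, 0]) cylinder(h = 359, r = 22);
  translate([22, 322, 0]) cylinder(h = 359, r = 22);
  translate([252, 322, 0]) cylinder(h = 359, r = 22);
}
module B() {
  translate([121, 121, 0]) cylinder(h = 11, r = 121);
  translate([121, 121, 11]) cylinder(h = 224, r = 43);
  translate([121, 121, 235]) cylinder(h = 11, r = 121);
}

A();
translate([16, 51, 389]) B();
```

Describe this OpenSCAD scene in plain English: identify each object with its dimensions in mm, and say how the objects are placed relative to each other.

A is a four-legged stool. The seat is a 274×344×30 mm slab whose top surface is at z = 389 mm; four round legs, each 44 mm in diameter, run from the floor (z = 0) to the underside of the seat, each leg's axis is inset half a diameter from the nearest pair of seat edges (so the leg's bounding box is flush with the corner).

B is a spool: two coaxial disc flanges of radius 121 mm and thickness 11 mm, joined by a core cylinder of radius 43 mm and height 224 mm. The lower flange rests on z = 0 and the three cylinders share a vertical axis.

The spool is on top of the stool, centred.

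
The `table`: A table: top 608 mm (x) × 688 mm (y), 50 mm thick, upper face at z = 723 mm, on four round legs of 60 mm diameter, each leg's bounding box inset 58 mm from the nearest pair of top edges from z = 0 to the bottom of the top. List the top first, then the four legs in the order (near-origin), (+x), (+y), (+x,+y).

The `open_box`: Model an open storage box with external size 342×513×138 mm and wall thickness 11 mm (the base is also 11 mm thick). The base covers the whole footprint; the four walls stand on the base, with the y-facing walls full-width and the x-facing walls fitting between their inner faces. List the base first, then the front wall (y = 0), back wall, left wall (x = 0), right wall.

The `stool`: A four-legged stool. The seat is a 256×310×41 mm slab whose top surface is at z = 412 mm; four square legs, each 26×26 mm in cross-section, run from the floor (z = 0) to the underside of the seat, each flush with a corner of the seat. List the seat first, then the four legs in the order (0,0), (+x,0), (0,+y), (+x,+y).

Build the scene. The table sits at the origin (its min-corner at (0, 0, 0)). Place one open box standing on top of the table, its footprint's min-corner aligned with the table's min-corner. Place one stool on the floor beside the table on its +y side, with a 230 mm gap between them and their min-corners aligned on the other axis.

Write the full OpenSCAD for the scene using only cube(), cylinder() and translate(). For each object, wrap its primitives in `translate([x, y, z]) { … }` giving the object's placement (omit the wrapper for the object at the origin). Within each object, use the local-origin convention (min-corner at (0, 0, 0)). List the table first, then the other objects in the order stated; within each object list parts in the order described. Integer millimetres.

translate([0, 0, 673]) cube([608, 688, 50]);
translate([88, 88, 0]) cylinder(h = 673, r = 30);
translate([520, 88, 0]) cylinder(h = 673, r = 30);
translate([88, 600, 0]) cylinder(h = 673, r = 30);
translate([520, 600, 0]) cylinder(h = 673, r = 30);
translate([0, 0, 723]) {
  cube([342, 513, 11]);
  translate([0, 0, 11]) cube([342, 11, 127]);
  translate([0, 502, 11]) cube([342, 11, 127]);
  translate([0, 11, 11]) cube([11, 491, 127]);
  translate([331, 11, 11]) cube([11, 491, 127]);
}
translate([0, 918, 0]) {
  translate([0, 0, 371]) cube([256, 310, 41]);
  cube([26, 26, 371]);
  translate([230, 0, 0]) cube([26, 26, 371]);
  translate([0, 284, 0]) cube([26, 26, 371]);
  translate([230, 284, 0]) cube([26, 26, 371]);
}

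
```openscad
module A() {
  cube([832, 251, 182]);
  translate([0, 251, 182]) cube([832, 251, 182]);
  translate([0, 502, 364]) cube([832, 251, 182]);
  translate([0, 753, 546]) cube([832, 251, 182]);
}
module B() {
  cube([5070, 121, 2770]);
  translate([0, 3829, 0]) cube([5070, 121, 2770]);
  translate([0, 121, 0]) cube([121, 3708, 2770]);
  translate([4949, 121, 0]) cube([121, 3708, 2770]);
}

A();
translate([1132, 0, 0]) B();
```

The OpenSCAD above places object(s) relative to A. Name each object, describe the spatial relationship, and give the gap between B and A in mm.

The house frame's nearest face is 300 mm from the staircase's +x face.

A is a staircase. B is a house frame. The house frame is on the floor beside the staircase on its +x side. The gap between the house frame and the staircase is 300 mm.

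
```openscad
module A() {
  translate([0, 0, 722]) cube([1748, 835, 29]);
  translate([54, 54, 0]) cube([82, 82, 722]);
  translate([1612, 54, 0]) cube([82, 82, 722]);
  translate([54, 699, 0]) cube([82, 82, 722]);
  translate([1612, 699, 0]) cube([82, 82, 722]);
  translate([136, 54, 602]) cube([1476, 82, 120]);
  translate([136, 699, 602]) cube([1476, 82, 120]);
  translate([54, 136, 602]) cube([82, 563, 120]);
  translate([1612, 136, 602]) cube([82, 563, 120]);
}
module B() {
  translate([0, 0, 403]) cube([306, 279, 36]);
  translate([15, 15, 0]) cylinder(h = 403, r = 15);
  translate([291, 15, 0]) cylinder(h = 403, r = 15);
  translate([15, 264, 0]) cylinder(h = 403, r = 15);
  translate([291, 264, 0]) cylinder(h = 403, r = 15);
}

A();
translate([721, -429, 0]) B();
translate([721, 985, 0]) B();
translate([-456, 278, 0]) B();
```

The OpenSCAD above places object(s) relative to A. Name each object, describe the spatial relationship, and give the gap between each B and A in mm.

Each stool's nearest face is 150 mm from the table's bounding box.

A is a table. B is a stool. Three stools sit around the table at the −y, +y, −x sides. The gap between each stool and the table is 150 mm.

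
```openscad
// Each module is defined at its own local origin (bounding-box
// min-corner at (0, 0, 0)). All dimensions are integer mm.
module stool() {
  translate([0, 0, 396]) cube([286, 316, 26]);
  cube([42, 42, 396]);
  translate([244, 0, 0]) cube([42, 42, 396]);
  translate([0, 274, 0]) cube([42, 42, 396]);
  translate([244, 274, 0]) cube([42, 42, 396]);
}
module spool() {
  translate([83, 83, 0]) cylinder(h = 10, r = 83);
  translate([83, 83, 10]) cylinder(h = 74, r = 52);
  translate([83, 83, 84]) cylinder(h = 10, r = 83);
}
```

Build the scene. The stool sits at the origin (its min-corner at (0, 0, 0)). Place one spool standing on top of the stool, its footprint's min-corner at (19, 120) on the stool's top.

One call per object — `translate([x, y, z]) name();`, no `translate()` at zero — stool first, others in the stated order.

stool();
translate([19, 120, 422]) spool();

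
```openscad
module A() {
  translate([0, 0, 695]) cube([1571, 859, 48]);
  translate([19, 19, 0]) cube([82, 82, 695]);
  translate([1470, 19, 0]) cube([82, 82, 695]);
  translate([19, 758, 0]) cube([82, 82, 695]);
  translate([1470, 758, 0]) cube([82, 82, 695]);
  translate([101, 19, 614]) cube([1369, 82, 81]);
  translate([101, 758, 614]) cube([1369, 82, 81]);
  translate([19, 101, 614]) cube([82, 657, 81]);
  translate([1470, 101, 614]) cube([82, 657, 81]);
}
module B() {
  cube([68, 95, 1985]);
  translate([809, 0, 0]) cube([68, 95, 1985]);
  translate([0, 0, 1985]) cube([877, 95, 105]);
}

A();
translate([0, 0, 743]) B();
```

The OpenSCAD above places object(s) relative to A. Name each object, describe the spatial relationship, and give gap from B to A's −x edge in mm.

A is a table. B is a door frame. The door frame is on top of the table. The gap from the door frame to the table's −x edge is 0 mm.

The door frame's min-x is at 0; the table's min-x is 0; gap = 0 mm.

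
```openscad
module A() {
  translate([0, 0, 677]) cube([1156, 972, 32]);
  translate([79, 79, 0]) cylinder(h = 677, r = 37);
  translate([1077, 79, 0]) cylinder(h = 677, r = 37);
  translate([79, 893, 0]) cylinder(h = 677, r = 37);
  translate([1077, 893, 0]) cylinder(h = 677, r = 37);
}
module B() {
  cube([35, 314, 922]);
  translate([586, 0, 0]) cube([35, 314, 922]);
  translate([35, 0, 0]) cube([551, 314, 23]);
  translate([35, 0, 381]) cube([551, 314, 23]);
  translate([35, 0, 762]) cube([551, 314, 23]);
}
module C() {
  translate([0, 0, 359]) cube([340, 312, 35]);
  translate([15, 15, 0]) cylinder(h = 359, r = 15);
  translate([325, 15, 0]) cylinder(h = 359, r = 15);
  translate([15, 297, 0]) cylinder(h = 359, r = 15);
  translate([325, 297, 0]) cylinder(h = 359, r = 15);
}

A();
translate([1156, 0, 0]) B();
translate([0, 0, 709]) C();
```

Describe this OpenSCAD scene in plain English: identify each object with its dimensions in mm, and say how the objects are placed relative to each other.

A is a rectangular dining table. The top is 1156×972×32 mm with its upper surface at z = 709 mm. It stands on four round legs of 74 mm diameter, each leg's bounding box inset 42 mm from the nearest pair of top edges, running from the floor to the underside of the top.

B is a bookshelf 621 mm wide overall, 314 mm deep and 922 mm tall. The two sides are 35 mm thick vertical panels. 3 horizontal shelves of 23 mm thickness span between the inner faces of the sides; the lowest shelf sits on the floor and shelves are stacked with a clear vertical gap of 358 mm between each pair.

C is a four-legged stool. The seat is a 340×312×35 mm slab whose top surface is at z = 394 mm; four round legs, each 30 mm in diameter, run from the floor (z = 0) to the underside of the seat, each leg's axis is inset half a diameter from the nearest pair of seat edges (so the leg's bounding box is flush with the corner).

The bookshelf is against the table's +x side, with their −y faces flush. The stool is on top of the table.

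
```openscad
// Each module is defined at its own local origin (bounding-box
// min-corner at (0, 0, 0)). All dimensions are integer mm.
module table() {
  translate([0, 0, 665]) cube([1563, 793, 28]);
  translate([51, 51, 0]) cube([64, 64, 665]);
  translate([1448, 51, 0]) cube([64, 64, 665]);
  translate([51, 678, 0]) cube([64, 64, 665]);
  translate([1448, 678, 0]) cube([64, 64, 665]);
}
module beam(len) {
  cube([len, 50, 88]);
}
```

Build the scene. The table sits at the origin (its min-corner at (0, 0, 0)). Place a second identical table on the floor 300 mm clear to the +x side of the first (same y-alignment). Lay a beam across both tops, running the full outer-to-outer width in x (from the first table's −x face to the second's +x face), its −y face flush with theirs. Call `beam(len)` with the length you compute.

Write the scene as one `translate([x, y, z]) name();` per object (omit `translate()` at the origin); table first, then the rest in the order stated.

table();
translate([1863, 0, 0]) table();
translate([0, 0, 693]) beam(3426);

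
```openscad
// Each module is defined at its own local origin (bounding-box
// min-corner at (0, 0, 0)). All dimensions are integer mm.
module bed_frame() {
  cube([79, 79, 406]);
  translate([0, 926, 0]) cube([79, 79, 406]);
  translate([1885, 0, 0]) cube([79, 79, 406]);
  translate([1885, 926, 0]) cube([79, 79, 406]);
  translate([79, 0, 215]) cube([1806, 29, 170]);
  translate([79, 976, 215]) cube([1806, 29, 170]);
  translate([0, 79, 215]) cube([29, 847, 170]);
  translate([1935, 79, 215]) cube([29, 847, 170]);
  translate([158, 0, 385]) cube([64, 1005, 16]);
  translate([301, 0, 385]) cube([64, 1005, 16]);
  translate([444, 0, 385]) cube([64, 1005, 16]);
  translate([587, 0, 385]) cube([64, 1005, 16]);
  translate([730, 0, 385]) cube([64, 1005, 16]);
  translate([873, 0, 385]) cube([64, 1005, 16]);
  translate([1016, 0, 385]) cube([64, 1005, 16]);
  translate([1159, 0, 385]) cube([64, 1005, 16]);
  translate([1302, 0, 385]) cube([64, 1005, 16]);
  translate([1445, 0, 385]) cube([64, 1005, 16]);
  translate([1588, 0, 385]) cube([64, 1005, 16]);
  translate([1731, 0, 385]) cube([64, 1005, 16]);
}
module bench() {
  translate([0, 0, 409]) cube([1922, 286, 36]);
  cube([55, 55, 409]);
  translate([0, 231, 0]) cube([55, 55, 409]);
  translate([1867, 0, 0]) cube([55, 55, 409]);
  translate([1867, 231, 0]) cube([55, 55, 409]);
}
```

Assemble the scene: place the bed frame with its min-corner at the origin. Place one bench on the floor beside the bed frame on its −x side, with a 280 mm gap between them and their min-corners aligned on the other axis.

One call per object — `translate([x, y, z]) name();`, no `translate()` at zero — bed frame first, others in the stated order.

bed_frame();
translate([-2202, 0, 0]) bench();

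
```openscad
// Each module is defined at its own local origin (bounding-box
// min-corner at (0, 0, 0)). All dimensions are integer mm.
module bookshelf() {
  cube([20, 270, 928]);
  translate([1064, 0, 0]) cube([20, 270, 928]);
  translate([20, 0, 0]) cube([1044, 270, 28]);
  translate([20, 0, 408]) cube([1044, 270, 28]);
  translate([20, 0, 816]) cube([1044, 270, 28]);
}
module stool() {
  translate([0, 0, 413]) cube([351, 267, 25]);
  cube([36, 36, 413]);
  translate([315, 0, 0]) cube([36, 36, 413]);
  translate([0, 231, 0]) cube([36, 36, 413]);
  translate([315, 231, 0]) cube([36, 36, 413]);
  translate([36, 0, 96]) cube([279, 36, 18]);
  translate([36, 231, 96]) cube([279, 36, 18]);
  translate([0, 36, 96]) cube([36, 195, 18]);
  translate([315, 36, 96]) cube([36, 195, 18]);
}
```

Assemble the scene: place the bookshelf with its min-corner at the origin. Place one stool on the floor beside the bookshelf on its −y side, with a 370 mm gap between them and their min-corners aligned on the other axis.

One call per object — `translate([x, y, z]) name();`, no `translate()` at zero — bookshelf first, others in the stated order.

bookshelf();
translate([0, -637, 0]) stool();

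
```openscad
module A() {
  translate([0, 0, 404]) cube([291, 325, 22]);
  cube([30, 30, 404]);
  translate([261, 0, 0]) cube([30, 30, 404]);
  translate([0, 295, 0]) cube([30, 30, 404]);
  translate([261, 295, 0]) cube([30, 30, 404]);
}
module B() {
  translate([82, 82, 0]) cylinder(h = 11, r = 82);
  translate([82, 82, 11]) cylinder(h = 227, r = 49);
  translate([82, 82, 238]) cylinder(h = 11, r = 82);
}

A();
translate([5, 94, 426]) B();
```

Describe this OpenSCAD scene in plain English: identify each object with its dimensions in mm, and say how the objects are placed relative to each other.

A is a four-legged stool. The seat is a 291×325×22 mm slab whose top surface is at z = 426 mm; four square legs, each 30×30 mm in cross-section, run from the floor (z = 0) to the underside of the seat, each flush with a corner of the seat.

B is a spool: two coaxial disc flanges of radius 82 mm and thickness 11 mm, joined by a core cylinder of radius 49 mm and height 227 mm. The lower flange rests on z = 0 and the three cylinders share a vertical axis.

The spool is on top of the stool.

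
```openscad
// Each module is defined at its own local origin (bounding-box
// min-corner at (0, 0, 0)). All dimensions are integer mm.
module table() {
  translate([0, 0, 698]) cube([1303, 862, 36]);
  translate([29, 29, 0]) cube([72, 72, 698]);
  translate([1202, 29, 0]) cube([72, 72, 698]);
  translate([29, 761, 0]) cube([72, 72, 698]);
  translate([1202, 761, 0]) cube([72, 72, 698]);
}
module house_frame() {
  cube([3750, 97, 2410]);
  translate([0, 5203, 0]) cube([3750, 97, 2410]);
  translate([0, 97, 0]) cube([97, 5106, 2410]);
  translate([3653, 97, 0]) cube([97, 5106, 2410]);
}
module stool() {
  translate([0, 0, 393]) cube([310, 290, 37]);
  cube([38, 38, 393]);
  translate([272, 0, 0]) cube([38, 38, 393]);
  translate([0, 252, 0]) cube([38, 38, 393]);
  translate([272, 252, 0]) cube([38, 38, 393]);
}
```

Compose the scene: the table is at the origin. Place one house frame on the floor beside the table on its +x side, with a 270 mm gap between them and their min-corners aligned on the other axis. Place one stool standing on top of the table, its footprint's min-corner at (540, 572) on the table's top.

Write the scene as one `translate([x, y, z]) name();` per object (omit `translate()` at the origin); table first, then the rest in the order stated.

table();
translate([1573, 0, 0]) house_frame();
translate([540, 572, 734]) stool();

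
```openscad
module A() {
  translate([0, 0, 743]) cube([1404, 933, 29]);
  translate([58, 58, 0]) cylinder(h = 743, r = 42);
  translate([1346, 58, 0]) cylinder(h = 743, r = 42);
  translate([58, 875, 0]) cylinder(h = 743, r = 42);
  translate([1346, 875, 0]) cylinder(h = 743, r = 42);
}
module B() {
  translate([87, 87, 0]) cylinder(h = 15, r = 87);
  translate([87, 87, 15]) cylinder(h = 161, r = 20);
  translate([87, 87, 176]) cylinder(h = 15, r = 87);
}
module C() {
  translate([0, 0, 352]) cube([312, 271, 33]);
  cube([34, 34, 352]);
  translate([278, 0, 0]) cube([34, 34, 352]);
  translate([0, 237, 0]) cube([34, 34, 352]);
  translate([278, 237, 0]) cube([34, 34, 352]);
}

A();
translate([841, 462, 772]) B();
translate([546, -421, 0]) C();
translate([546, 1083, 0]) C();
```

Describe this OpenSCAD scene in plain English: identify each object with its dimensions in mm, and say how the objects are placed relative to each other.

A is a table with a 1404×933 mm rectangular top, 29 mm thick, top surface at z = 772 mm, supported by four round legs of 84 mm diameter, each leg's bounding box inset 16 mm from the nearest pair of top edges, running from the floor.

B is a spool: two coaxial disc flanges of radius 87 mm and thickness 15 mm, joined by a core cylinder of radius 20 mm and height 161 mm. The lower flange rests on z = 0 and the three cylinders share a vertical axis.

C is a four-legged stool. The seat is 312×271 mm, 33 mm thick, top at z = 385 mm. It stands on four square legs, each 34×34 mm in cross-section, from z = 0 to the seat underside, each flush with a corner of the seat.

The spool is on top of the table. Two stools sit around the table at the −y, +y sides.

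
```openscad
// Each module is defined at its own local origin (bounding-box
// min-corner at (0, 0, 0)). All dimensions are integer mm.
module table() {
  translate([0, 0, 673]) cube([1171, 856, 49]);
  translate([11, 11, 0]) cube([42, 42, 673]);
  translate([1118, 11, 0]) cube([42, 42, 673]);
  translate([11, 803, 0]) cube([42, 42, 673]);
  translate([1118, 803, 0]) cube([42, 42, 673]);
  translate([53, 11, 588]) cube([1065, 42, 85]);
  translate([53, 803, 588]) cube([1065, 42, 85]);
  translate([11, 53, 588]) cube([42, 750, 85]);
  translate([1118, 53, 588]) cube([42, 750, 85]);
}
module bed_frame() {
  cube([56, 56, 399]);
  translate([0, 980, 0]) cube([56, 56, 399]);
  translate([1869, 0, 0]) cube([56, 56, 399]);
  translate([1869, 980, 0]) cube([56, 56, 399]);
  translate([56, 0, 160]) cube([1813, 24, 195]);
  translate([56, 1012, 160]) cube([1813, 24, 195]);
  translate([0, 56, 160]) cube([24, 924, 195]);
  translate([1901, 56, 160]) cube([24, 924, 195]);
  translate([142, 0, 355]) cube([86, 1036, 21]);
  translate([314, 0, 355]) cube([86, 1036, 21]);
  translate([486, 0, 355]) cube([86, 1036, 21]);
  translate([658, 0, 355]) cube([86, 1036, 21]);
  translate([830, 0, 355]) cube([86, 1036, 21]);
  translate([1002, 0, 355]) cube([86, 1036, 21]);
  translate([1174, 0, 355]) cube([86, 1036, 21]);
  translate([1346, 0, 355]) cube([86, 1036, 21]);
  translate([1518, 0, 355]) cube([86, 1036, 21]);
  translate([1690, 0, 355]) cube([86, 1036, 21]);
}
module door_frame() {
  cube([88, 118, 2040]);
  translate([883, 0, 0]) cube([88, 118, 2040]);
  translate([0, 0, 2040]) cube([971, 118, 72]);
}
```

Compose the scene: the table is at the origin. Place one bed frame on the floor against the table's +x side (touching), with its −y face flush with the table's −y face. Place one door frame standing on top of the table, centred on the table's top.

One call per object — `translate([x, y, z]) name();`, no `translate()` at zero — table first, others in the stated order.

table();
translate([1171, 0, 0]) bed_frame();
translate([100, 369, 722]) door_frame();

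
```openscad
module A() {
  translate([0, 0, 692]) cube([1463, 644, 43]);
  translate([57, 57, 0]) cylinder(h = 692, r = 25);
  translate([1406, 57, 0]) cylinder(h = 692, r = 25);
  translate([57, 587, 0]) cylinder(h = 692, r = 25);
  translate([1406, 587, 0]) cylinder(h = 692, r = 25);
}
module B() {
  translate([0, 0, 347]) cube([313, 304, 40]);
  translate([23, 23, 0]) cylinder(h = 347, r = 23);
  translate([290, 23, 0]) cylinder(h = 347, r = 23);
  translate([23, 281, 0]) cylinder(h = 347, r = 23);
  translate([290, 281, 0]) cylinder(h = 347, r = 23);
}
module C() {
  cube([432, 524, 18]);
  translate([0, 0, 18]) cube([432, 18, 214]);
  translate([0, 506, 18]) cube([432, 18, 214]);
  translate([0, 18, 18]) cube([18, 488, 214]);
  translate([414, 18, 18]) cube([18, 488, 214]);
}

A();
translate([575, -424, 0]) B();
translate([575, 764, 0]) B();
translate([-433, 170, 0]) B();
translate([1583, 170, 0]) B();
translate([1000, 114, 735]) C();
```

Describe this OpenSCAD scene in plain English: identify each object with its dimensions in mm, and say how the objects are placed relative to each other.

A is a table with a 1463×644 mm rectangular top, 43 mm thick, top surface at z = 735 mm, supported by four round legs of 50 mm diameter, each leg's bounding box inset 32 mm from the nearest pair of top edges, running from the floor.

B is a four-legged stool. The seat is a 313×304×40 mm slab whose top surface is at z = 387 mm; four round legs, each 46 mm in diameter, run from the floor (z = 0) to the underside of the seat, each leg's axis is inset half a diameter from the nearest pair of seat edges (so the leg's bounding box is flush with the corner).

C is an open storage box with external size 432×524×232 mm and wall thickness 18 mm (the base is also 18 mm thick). The base covers the whole footprint; the four walls stand on the base, with the y-facing walls full-width and the x-facing walls fitting between their inner faces.

Four stools sit around the table at the −y, +y, −x, +x sides. The open box is on top of the table.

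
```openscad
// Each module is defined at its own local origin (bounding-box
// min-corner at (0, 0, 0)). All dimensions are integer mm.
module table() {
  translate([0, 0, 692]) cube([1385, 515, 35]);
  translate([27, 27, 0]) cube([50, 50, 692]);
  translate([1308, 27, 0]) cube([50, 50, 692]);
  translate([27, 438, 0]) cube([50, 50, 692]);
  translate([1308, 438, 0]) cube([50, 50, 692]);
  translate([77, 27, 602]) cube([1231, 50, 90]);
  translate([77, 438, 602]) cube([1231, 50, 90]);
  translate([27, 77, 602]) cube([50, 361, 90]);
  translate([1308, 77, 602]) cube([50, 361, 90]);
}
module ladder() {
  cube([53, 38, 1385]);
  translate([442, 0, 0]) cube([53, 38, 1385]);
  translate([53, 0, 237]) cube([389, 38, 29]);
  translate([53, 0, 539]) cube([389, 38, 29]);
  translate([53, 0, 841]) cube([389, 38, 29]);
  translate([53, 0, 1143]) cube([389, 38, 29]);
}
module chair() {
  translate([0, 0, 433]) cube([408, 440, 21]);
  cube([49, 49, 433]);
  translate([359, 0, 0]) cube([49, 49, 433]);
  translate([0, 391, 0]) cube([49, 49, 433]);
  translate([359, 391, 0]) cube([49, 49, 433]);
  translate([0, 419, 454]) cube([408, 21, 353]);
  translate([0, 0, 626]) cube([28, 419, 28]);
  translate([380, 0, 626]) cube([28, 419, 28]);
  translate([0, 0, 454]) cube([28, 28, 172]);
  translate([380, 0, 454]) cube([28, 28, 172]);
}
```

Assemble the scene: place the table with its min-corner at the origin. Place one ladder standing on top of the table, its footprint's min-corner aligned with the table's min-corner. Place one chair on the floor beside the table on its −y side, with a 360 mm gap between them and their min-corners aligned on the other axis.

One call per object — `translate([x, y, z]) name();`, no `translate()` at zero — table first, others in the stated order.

table();
translate([0, 0, 727]) ladder();
translate([0, -800, 0]) chair();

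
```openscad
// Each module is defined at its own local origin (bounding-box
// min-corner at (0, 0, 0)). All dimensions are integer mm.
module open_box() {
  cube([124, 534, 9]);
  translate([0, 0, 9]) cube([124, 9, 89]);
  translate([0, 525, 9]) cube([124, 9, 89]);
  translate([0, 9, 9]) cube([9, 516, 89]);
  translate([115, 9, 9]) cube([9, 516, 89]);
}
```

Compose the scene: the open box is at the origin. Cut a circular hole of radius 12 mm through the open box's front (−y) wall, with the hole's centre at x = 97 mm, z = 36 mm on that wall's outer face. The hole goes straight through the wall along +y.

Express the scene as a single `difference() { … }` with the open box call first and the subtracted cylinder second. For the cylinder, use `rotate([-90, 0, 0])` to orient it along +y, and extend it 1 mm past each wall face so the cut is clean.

difference() {
  open_box();
  translate([97, -1, 36]) rotate([-90, 0, 0]) cylinder(h = 11, r = 12);
}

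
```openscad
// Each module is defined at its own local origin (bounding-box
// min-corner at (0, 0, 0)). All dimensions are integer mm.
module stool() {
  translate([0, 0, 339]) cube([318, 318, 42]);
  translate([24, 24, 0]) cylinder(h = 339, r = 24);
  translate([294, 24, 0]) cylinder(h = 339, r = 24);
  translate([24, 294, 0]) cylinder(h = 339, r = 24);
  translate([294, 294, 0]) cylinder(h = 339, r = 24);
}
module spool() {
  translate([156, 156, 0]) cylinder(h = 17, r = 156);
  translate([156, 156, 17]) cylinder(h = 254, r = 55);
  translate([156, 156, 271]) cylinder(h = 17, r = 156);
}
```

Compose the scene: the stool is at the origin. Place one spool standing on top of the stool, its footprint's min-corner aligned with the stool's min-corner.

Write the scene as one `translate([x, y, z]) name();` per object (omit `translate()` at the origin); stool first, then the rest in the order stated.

stool();
translate([0, 0, 381]) spool();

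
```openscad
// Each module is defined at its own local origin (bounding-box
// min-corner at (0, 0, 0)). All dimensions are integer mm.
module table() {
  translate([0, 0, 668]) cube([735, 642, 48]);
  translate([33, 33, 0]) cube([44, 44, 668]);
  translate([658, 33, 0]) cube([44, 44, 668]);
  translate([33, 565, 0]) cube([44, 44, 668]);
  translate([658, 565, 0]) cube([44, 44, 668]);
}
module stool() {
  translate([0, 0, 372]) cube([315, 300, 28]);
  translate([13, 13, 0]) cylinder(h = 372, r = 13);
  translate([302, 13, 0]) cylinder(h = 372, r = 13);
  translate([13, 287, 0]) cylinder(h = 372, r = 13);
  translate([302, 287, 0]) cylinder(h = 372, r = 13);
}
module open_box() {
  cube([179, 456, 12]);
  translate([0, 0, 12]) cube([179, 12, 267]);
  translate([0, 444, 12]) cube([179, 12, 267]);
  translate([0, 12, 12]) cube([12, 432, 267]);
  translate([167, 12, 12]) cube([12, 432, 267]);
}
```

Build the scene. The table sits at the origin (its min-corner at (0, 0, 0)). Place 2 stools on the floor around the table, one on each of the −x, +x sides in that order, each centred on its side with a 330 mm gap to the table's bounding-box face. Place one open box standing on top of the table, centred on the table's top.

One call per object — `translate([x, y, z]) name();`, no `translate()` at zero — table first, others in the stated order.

table();
translate([-645, 171, 0]) stool();
translate([1065, 171, 0]) stool();
translate([278, 93, 716]) open_box();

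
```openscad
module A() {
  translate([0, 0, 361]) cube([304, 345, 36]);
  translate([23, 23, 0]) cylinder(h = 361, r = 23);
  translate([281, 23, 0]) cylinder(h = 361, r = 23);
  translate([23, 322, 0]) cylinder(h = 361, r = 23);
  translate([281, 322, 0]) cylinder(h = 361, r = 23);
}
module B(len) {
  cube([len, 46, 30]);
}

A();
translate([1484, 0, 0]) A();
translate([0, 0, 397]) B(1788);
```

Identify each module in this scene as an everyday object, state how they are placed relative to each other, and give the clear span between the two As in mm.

Second stool starts at x = 1484; first ends at x = 304; clear span = 1484 − 304 = 1180 mm.

A is a stool. B is a beam. A beam spans the tops of two stools. The clear span between the two stools is 1180 mm.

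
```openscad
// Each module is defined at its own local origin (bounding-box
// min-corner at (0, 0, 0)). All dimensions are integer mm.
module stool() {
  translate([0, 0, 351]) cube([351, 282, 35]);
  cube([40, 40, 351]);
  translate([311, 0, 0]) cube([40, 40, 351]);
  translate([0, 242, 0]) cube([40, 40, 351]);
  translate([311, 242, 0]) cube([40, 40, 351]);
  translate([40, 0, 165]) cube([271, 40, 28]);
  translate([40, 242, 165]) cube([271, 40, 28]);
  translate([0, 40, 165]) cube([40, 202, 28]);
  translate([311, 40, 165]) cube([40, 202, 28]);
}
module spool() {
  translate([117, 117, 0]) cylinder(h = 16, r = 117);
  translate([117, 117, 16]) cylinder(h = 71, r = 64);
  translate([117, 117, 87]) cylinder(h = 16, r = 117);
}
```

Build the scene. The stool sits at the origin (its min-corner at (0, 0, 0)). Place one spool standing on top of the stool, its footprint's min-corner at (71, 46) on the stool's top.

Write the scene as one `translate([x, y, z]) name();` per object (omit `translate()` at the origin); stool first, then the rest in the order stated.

stool();
translate([71, 46, 386]) spool();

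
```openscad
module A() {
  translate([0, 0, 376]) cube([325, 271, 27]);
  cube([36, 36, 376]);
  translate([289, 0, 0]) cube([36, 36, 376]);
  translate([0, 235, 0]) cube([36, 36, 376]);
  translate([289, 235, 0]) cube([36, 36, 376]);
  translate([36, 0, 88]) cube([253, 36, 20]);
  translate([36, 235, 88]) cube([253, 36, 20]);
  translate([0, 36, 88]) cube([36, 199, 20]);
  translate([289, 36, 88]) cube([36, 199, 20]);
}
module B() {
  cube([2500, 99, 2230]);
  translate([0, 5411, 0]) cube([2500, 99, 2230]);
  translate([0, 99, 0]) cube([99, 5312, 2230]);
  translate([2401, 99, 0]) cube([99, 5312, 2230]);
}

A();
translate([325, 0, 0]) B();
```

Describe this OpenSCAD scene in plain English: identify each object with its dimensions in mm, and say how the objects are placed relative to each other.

A is a four-legged stool. The seat is a 325×271×27 mm slab whose top surface is at z = 403 mm; four square legs, each 36×36 mm in cross-section, run from the floor (z = 0) to the underside of the seat, each flush with a corner of the seat. Four stretchers, 36 mm wide and 20 mm tall, connect adjacent legs with their undersides at z = 88 mm, each running between the inner faces of the legs it joins and aligned with the legs' outer faces on the other axis.

B is the wall frame of a small rectangular building: four walls, each 2230 mm tall and 99 mm thick, enclosing a footprint 2500 mm (x) by 5510 mm (y) outside-to-outside, with no floor or roof. The front and back walls (the −y and +y sides) span the full width; the two side walls fit between them.

The house frame is against the stool's +x side, with their −y faces flush.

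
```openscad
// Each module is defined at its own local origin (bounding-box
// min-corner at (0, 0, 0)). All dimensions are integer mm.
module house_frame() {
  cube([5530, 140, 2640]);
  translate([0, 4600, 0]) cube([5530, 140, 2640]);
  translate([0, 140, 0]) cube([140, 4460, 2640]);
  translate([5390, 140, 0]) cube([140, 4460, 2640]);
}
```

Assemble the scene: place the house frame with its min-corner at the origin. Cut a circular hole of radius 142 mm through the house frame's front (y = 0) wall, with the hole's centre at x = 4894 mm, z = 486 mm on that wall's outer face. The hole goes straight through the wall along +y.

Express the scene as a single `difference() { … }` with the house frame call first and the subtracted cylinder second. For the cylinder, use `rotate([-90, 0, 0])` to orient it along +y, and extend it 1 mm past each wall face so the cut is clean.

difference() {
  house_frame();
  translate([4894, -1, 486]) rotate([-90, 0, 0]) cylinder(h = 142, r = 142);
}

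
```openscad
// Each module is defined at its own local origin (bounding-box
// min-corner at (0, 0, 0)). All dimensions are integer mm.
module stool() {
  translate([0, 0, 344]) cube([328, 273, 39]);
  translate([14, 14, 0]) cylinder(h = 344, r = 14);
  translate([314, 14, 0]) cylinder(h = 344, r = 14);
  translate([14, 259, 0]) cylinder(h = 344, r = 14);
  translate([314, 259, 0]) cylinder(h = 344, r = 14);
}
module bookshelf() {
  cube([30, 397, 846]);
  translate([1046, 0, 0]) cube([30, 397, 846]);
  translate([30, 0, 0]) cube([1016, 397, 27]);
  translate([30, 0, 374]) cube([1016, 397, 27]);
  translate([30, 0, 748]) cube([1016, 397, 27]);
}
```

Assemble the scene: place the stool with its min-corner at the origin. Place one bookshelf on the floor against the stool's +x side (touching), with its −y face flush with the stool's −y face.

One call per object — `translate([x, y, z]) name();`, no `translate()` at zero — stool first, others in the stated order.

stool();
translate([328, 0, 0]) bookshelf();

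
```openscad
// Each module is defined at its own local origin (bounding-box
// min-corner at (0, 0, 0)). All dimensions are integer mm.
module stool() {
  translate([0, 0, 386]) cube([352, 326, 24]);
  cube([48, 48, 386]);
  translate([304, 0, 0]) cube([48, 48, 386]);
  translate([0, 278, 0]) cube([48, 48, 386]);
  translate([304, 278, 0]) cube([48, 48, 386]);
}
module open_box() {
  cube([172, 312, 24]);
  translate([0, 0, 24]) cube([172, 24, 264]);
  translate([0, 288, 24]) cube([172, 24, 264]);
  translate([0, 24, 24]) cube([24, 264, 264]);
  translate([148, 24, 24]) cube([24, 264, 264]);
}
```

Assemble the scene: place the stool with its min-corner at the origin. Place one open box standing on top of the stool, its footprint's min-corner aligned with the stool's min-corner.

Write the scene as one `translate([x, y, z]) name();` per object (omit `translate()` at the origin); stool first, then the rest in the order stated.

stool();
translate([0, 0, 410]) open_box();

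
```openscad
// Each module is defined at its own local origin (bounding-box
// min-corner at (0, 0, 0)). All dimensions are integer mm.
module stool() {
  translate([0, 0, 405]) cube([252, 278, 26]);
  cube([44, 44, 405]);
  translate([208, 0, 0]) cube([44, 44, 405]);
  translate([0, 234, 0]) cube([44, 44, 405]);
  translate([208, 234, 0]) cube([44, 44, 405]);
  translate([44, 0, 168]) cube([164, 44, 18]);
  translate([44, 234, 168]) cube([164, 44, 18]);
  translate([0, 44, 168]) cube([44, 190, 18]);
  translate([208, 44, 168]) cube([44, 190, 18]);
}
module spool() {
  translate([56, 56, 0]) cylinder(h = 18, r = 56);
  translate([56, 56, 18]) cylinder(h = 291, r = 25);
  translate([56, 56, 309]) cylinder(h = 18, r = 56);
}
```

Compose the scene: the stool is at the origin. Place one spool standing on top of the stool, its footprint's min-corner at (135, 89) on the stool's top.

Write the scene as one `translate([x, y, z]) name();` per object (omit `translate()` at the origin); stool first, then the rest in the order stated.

stool();
translate([135, 89, 431]) spool();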